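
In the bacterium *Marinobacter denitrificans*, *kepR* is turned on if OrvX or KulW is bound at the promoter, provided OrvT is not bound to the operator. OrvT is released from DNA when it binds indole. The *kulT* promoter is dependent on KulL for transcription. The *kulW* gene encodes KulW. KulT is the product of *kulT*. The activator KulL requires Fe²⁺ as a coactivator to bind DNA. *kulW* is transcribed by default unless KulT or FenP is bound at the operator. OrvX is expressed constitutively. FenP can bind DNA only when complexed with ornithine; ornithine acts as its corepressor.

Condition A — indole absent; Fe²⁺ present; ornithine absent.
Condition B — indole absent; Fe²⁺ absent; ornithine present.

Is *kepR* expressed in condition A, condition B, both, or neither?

neither

Condition A:
Indole is absent, so OrvT is active.
OrvX is produced constitutively and is active.
Fe²⁺ is present, so KulL is active.
No repressor is bound and KulL is active, so *kulT* is transcribed.
So KulT is produced and active.
Ornithine is absent, so FenP is inactive.
With repressor KulT bound, *kulW* is not transcribed.
So KulW is not produced.
With repressor OrvT bound, *kepR* is not transcribed.
→ *kepR* is OFF in A.
Condition B:
Indole is absent, so OrvT is active.
OrvX is produced constitutively and is active.
Fe²⁺ is absent, so KulL is inactive.
Required activator KulL is absent, so *kulT* is not transcribed.
So KulT is not produced.
Ornithine is present, so FenP is active.
With repressor FenP bound, *kulW* is not transcribed.
So KulW is not produced.
With repressor OrvT bound, *kepR* is not transcribed.
→ *kepR* is OFF in B.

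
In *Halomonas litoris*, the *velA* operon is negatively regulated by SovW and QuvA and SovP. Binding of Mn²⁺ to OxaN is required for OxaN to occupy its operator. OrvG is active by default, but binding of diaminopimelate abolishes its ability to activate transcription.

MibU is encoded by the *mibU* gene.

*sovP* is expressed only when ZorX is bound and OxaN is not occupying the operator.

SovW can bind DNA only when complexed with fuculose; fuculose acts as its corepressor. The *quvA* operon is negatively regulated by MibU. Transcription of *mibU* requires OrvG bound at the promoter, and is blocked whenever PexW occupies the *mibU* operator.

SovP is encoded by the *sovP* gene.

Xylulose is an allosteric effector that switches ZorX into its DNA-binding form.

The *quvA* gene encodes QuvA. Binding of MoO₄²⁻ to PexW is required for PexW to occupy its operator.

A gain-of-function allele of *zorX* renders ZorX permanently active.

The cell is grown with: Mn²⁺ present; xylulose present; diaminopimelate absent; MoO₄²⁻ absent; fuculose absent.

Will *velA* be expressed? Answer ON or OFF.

ON

Fuculose is absent, so SovW is inactive.
Diaminopimelate is absent, so OrvG is active.
MoO₄²⁻ is absent, so PexW is inactive.
No repressor is bound and OrvG is active, so *mibU* is transcribed.
So MibU is produced and active.
With repressor MibU bound, *quvA* is not transcribed.
So QuvA is not produced.
Mn²⁺ is present, so OxaN is active.
ZorX is constitutively active in this strain.
With repressor OxaN bound, *sovP* is not transcribed.
So SovP is not produced.
With no repressor bound, *velA* is transcribed.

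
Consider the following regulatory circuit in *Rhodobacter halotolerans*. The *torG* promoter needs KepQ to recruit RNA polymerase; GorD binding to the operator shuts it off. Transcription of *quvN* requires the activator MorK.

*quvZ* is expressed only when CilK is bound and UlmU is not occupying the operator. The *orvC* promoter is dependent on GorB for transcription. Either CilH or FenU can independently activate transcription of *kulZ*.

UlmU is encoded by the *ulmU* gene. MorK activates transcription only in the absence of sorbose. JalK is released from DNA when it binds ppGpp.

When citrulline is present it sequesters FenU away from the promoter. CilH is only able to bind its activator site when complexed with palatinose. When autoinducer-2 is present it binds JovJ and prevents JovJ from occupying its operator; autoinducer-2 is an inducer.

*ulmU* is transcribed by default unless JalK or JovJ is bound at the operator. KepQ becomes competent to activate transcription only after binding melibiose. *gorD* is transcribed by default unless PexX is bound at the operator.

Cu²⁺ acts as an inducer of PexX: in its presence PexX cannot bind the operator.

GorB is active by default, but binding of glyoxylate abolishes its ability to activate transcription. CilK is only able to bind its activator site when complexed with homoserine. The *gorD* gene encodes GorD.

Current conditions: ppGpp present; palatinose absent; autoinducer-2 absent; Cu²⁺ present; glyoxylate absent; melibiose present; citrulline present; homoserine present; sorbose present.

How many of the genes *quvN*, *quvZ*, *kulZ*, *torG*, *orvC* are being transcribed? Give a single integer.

2

Sorbose is present, so MorK is inactive.
Required activator MorK is absent, so *quvN* is not transcribed.
→ *quvN* is OFF.
ppGpp is present, so JalK is inactive.
Autoinducer-2 is absent, so JovJ is active.
With repressor JovJ bound, *ulmU* is not transcribed.
So UlmU is not produced.
Homoserine is present, so CilK is active.
No repressor is bound and CilK is active, so *quvZ* is transcribed.
→ *quvZ* is ON.
Palatinose is absent, so CilH is inactive.
Citrulline is present, so FenU is inactive.
No activator is available at the *kulZ* promoter, so *kulZ* is not transcribed.
→ *kulZ* is OFF.
Melibiose is present, so KepQ is active.
Cu²⁺ is present, so PexX is inactive.
With no repressor bound, *gorD* is transcribed.
So GorD is produced and active.
With repressor GorD bound, *torG* is not transcribed.
→ *torG* is OFF.
Glyoxylate is absent, so GorB is active.
No repressor is bound and GorB is active, so *orvC* is transcribed.
→ *orvC* is ON.
2 of the 5 genes are transcribed.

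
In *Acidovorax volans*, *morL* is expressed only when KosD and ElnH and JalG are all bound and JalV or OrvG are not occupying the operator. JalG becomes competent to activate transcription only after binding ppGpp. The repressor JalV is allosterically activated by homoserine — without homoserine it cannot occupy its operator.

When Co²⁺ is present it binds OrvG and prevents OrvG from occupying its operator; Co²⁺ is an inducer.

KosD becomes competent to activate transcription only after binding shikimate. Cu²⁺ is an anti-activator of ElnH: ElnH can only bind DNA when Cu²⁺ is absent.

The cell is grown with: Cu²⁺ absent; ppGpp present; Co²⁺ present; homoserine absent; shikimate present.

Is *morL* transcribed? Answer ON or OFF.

ON

Homoserine is absent, so JalV is inactive.
Shikimate is present, so KosD is active.
Co²⁺ is present, so OrvG is inactive.
Cu²⁺ is absent, so ElnH is active.
ppGpp is present, so JalG is active.
No repressor is bound and KosD and ElnH and JalG are active, so *morL* is transcribed.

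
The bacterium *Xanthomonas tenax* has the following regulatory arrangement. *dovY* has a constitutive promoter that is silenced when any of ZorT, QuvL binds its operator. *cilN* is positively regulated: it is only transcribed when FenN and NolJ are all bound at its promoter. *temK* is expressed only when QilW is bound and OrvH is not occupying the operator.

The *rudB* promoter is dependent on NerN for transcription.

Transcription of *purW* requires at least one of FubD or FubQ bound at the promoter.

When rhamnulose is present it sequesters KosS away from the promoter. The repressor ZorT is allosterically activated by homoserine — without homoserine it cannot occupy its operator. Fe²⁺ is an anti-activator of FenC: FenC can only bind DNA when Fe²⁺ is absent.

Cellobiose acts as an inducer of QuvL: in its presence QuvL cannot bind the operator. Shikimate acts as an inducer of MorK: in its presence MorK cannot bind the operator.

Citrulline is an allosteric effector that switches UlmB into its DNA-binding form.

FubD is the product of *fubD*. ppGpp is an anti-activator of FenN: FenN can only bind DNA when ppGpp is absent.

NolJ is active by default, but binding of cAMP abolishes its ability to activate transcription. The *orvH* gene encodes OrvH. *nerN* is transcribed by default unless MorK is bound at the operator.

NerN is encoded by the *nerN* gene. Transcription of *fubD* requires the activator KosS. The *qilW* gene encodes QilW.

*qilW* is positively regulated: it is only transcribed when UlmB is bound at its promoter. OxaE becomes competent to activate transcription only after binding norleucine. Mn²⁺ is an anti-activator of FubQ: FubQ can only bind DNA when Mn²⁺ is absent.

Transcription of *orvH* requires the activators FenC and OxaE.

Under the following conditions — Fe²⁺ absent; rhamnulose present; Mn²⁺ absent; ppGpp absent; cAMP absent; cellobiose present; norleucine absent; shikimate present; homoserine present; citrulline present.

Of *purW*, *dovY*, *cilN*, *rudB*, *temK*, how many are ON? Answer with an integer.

Rhamnulose is present, so KosS is inactive.
Required activator KosS is absent, so *fubD* is not transcribed.
So FubD is not produced.
Mn²⁺ is absent, so FubQ is active.
Activator FubQ is present, so *purW* is transcribed.
→ *purW* is ON.
Homoserine is present, so ZorT is active.
Cellobiose is present, so QuvL is inactive.
With repressor ZorT bound, *dovY* is not transcribed.
→ *dovY* is OFF.
ppGpp is absent, so FenN is active.
cAMP is absent, so NolJ is active.
No repressor is bound and FenN and NolJ are active, so *cilN* is transcribed.
→ *cilN* is ON.
Shikimate is present, so MorK is inactive.
With no repressor bound, *nerN* is transcribed.
So NerN is produced and active.
No repressor is bound and NerN is active, so *rudB* is transcribed.
→ *rudB* is ON.
Fe²⁺ is absent, so FenC is active.
Norleucine is absent, so OxaE is inactive.
Required activator OxaE is absent, so *orvH* is not transcribed.
So OrvH is not produced.
Citrulline is present, so UlmB is active.
No repressor is bound and UlmB is active, so *qilW* is transcribed.
So QilW is produced and active.
No repressor is bound and QilW is active, so *temK* is transcribed.
→ *temK* is ON.
4 of the 5 genes are transcribed.

4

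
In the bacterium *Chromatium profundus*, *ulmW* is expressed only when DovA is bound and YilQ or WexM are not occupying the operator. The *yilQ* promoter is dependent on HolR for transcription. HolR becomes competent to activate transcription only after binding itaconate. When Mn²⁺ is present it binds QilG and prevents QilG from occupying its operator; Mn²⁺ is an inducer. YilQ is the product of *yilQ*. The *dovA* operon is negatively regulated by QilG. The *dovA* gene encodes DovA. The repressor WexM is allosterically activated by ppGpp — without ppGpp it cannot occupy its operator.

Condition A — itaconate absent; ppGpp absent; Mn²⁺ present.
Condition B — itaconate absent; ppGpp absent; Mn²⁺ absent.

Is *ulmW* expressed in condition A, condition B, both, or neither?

A only

Condition A:
Itaconate is absent, so HolR is inactive.
Required activator HolR is absent, so *yilQ* is not transcribed.
So YilQ is not produced.
ppGpp is absent, so WexM is inactive.
Mn²⁺ is present, so QilG is inactive.
With no repressor bound, *dovA* is transcribed.
So DovA is produced and active.
No repressor is bound and DovA is active, so *ulmW* is transcribed.
→ *ulmW* is ON in A.
Condition B:
Itaconate is absent, so HolR is inactive.
Required activator HolR is absent, so *yilQ* is not transcribed.
So YilQ is not produced.
ppGpp is absent, so WexM is inactive.
Mn²⁺ is absent, so QilG is active.
With repressor QilG bound, *dovA* is not transcribed.
So DovA is not produced.
Required activator DovA is absent, so *ulmW* is not transcribed.
→ *ulmW* is OFF in B.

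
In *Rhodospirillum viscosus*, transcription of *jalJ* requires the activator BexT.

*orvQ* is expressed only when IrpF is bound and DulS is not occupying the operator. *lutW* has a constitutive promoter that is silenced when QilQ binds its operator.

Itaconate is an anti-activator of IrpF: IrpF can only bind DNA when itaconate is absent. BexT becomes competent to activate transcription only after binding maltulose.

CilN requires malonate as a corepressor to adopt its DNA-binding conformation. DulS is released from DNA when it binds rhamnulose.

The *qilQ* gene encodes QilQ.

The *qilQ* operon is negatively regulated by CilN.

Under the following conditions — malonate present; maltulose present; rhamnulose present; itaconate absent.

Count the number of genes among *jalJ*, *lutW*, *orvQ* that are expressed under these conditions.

Maltulose is present, so BexT is active.
No repressor is bound and BexT is active, so *jalJ* is transcribed.
→ *jalJ* is ON.
Malonate is present, so CilN is active.
With repressor CilN bound, *qilQ* is not transcribed.
So QilQ is not produced.
With no repressor bound, *lutW* is transcribed.
→ *lutW* is ON.
Itaconate is absent, so IrpF is active.
Rhamnulose is present, so DulS is inactive.
No repressor is bound and IrpF is active, so *orvQ* is transcribed.
→ *orvQ* is ON.
3 of the 3 genes are transcribed.

3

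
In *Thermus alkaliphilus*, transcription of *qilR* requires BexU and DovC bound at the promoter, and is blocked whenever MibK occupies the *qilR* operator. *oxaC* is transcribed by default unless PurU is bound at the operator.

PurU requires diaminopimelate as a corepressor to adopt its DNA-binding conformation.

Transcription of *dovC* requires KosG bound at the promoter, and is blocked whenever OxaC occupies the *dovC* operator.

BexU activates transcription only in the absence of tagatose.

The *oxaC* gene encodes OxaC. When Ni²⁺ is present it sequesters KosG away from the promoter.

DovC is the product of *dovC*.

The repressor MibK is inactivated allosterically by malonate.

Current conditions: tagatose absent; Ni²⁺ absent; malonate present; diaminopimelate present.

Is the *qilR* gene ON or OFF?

ON

Tagatose is absent, so BexU is active.
Diaminopimelate is present, so PurU is active.
With repressor PurU bound, *oxaC* is not transcribed.
So OxaC is not produced.
Ni²⁺ is absent, so KosG is active.
No repressor is bound and KosG is active, so *dovC* is transcribed.
So DovC is produced and active.
Malonate is present, so MibK is inactive.
No repressor is bound and BexU and DovC are active, so *qilR* is transcribed.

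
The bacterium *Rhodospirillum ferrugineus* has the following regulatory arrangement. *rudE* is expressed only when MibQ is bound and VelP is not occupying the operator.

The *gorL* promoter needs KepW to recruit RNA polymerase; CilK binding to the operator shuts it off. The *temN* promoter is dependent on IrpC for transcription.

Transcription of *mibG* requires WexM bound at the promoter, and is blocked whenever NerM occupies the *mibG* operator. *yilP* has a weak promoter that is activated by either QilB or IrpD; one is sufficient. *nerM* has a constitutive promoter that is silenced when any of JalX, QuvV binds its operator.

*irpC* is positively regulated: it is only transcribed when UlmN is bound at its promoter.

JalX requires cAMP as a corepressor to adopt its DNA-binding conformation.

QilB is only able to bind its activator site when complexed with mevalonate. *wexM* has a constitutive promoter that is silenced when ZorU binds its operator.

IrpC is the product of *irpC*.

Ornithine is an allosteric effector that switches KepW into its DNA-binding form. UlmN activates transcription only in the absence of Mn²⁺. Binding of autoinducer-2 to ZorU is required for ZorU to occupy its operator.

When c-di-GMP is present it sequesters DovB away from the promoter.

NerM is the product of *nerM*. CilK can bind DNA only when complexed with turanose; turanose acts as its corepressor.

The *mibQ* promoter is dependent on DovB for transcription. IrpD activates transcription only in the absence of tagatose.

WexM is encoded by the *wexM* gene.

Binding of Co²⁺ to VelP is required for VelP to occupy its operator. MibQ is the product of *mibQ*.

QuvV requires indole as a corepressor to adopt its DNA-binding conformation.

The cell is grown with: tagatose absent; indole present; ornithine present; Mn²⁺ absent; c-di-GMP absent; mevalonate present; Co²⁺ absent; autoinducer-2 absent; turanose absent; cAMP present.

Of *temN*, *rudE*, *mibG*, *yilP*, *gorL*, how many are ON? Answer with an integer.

5

Mn²⁺ is absent, so UlmN is active.
No repressor is bound and UlmN is active, so *irpC* is transcribed.
So IrpC is produced and active.
No repressor is bound and IrpC is active, so *temN* is transcribed.
→ *temN* is ON.
c-di-GMP is absent, so DovB is active.
No repressor is bound and DovB is active, so *mibQ* is transcribed.
So MibQ is produced and active.
Co²⁺ is absent, so VelP is inactive.
No repressor is bound and MibQ is active, so *rudE* is transcribed.
→ *rudE* is ON.
Autoinducer-2 is absent, so ZorU is inactive.
With no repressor bound, *wexM* is transcribed.
So WexM is produced and active.
cAMP is present, so JalX is active.
Indole is present, so QuvV is active.
With repressor JalX bound, *nerM* is not transcribed.
So NerM is not produced.
No repressor is bound and WexM is active, so *mibG* is transcribed.
→ *mibG* is ON.
Mevalonate is present, so QilB is active.
Tagatose is absent, so IrpD is active.
Activator QilB is present, so *yilP* is transcribed.
→ *yilP* is ON.
Turanose is absent, so CilK is inactive.
Ornithine is present, so KepW is active.
No repressor is bound and KepW is active, so *gorL* is transcribed.
→ *gorL* is ON.
5 of the 5 genes are transcribed.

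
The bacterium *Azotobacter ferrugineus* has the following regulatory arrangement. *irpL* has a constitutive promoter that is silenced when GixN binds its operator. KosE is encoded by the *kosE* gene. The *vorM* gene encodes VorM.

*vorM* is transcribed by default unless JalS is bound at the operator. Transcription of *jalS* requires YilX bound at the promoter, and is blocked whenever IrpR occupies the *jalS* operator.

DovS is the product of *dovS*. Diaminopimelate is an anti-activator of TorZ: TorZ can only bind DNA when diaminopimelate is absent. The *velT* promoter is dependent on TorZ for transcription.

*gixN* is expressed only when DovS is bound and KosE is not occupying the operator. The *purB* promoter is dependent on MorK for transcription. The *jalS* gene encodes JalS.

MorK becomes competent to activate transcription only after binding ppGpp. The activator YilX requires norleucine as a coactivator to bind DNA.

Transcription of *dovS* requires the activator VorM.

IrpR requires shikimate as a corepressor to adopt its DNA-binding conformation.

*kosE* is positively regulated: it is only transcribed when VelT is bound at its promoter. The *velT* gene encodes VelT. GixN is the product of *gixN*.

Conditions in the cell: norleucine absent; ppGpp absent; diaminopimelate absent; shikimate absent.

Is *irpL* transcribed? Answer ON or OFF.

Shikimate is absent, so IrpR is inactive.
Norleucine is absent, so YilX is inactive.
Required activator YilX is absent, so *jalS* is not transcribed.
So JalS is not produced.
With no repressor bound, *vorM* is transcribed.
So VorM is produced and active.
No repressor is bound and VorM is active, so *dovS* is transcribed.
So DovS is produced and active.
Diaminopimelate is absent, so TorZ is active.
No repressor is bound and TorZ is active, so *velT* is transcribed.
So VelT is produced and active.
No repressor is bound and VelT is active, so *kosE* is transcribed.
So KosE is produced and active.
With repressor KosE bound, *gixN* is not transcribed.
So GixN is not produced.
With no repressor bound, *irpL* is transcribed.

ON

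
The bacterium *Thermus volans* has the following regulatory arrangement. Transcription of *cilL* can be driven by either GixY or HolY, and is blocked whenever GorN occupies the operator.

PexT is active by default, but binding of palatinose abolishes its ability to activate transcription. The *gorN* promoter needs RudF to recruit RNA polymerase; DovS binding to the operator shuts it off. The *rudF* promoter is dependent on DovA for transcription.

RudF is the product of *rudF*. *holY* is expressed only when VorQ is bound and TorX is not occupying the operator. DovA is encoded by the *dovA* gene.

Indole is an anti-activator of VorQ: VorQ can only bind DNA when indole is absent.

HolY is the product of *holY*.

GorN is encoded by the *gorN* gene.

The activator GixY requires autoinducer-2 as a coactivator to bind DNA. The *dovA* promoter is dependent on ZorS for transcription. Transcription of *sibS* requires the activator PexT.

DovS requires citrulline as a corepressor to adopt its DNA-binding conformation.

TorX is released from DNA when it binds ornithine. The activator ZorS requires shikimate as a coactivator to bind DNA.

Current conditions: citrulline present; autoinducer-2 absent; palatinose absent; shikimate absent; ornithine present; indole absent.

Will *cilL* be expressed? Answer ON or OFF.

Citrulline is present, so DovS is active.
Shikimate is absent, so ZorS is inactive.
Required activator ZorS is absent, so *dovA* is not transcribed.
So DovA is not produced.
Required activator DovA is absent, so *rudF* is not transcribed.
So RudF is not produced.
With repressor DovS bound, *gorN* is not transcribed.
So GorN is not produced.
Autoinducer-2 is absent, so GixY is inactive.
Ornithine is present, so TorX is inactive.
Indole is absent, so VorQ is active.
No repressor is bound and VorQ is active, so *holY* is transcribed.
So HolY is produced and active.
Activator HolY is present, so *cilL* is transcribed.

ON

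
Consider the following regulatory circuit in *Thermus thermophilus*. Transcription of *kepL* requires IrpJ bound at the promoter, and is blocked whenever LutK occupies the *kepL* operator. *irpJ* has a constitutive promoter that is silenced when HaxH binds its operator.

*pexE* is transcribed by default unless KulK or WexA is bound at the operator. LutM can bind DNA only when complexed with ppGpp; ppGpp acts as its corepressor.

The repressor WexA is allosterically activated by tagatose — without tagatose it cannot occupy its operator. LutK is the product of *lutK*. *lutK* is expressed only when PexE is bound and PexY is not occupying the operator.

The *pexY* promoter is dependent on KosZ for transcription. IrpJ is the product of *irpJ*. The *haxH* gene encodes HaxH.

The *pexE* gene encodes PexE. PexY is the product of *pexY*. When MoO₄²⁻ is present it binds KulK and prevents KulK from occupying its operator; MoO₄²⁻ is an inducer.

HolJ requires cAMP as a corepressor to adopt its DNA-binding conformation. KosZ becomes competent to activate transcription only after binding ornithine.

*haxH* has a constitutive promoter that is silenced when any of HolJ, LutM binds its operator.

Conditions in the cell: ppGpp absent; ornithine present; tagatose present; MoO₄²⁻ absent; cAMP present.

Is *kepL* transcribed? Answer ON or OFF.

cAMP is present, so HolJ is active.
ppGpp is absent, so LutM is inactive.
With repressor HolJ bound, *haxH* is not transcribed.
So HaxH is not produced.
With no repressor bound, *irpJ* is transcribed.
So IrpJ is produced and active.
MoO₄²⁻ is absent, so KulK is active.
Tagatose is present, so WexA is active.
With repressor KulK bound, *pexE* is not transcribed.
So PexE is not produced.
Ornithine is present, so KosZ is active.
No repressor is bound and KosZ is active, so *pexY* is transcribed.
So PexY is produced and active.
With repressor PexY bound, *lutK* is not transcribed.
So LutK is not produced.
No repressor is bound and IrpJ is active, so *kepL* is transcribed.

ON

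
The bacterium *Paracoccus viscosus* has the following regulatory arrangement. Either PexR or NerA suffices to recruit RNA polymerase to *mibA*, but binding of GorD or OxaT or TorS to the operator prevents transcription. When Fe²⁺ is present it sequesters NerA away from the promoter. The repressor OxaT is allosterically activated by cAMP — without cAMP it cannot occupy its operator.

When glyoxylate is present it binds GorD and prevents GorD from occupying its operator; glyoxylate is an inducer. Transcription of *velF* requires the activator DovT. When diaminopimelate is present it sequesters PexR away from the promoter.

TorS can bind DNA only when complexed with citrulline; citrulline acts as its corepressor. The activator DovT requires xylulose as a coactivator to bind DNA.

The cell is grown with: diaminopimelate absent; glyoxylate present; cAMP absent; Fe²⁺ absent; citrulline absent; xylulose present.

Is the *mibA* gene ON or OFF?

ON

Glyoxylate is present, so GorD is inactive.
Diaminopimelate is absent, so PexR is active.
cAMP is absent, so OxaT is inactive.
Fe²⁺ is absent, so NerA is active.
Citrulline is absent, so TorS is inactive.
Activator PexR is present, so *mibA* is transcribed.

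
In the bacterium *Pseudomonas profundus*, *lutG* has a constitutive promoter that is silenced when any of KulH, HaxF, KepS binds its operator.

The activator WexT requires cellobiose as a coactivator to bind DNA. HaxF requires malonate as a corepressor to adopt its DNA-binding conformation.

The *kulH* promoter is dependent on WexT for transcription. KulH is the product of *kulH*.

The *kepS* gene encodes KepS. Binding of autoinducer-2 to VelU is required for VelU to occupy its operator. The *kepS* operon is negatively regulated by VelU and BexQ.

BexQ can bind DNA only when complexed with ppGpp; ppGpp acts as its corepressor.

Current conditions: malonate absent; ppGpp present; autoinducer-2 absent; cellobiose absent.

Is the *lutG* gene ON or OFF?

ON

Cellobiose is absent, so WexT is inactive.
Required activator WexT is absent, so *kulH* is not transcribed.
So KulH is not produced.
Malonate is absent, so HaxF is inactive.
Autoinducer-2 is absent, so VelU is inactive.
ppGpp is present, so BexQ is active.
With repressor BexQ bound, *kepS* is not transcribed.
So KepS is not produced.
With no repressor bound, *lutG* is transcribed.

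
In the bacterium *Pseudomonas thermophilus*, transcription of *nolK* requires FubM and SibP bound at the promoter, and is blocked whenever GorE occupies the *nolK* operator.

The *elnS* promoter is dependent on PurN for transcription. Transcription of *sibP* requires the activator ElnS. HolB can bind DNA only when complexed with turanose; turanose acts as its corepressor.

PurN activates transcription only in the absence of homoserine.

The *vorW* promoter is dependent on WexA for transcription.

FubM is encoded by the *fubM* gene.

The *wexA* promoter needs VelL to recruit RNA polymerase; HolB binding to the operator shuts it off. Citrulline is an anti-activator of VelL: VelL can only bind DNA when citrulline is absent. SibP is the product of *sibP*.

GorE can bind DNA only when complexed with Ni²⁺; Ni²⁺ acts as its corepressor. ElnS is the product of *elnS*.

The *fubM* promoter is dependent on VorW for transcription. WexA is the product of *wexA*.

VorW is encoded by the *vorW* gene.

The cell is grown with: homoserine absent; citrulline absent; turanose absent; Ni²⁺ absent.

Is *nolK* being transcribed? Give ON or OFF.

ON

Citrulline is absent, so VelL is active.
Turanose is absent, so HolB is inactive.
No repressor is bound and VelL is active, so *wexA* is transcribed.
So WexA is produced and active.
No repressor is bound and WexA is active, so *vorW* is transcribed.
So VorW is produced and active.
No repressor is bound and VorW is active, so *fubM* is transcribed.
So FubM is produced and active.
Ni²⁺ is absent, so GorE is inactive.
Homoserine is absent, so PurN is active.
No repressor is bound and PurN is active, so *elnS* is transcribed.
So ElnS is produced and active.
No repressor is bound and ElnS is active, so *sibP* is transcribed.
So SibP is produced and active.
No repressor is bound and FubM and SibP are active, so *nolK* is transcribed.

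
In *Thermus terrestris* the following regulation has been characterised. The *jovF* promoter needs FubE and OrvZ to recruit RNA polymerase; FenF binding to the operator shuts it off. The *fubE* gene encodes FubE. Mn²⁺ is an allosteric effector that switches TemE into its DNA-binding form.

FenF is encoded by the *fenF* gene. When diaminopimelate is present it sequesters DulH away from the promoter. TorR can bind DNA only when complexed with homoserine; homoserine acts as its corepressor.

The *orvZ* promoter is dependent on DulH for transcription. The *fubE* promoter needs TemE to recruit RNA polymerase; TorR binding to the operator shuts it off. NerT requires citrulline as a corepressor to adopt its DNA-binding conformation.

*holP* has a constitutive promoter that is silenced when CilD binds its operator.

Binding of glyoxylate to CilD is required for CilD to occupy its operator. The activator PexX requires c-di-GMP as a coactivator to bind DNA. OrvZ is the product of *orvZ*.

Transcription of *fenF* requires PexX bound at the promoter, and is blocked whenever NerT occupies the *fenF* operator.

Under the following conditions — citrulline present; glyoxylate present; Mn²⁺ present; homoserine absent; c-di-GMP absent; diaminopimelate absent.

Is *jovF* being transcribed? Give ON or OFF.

ON

Citrulline is present, so NerT is active.
c-di-GMP is absent, so PexX is inactive.
With repressor NerT bound, *fenF* is not transcribed.
So FenF is not produced.
Mn²⁺ is present, so TemE is active.
Homoserine is absent, so TorR is inactive.
No repressor is bound and TemE is active, so *fubE* is transcribed.
So FubE is produced and active.
Diaminopimelate is absent, so DulH is active.
No repressor is bound and DulH is active, so *orvZ* is transcribed.
So OrvZ is produced and active.
No repressor is bound and FubE and OrvZ are active, so *jovF* is transcribed.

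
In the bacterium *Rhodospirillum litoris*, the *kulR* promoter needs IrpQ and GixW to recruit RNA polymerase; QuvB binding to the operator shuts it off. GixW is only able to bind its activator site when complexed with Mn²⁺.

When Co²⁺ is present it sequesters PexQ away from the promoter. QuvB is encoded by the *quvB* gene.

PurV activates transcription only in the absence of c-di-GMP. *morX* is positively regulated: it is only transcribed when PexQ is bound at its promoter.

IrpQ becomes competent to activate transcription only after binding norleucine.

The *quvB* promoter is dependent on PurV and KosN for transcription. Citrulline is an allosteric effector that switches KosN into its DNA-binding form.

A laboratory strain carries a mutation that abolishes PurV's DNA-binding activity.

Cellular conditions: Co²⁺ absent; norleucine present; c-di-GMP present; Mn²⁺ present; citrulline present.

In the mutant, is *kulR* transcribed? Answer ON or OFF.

ON

Norleucine is present, so IrpQ is active.
PurV is non-functional in this strain, so it has no effect.
Citrulline is present, so KosN is active.
Required activator PurV is absent, so *quvB* is not transcribed.
So QuvB is not produced.
Mn²⁺ is present, so GixW is active.
No repressor is bound and IrpQ and GixW are active, so *kulR* is transcribed.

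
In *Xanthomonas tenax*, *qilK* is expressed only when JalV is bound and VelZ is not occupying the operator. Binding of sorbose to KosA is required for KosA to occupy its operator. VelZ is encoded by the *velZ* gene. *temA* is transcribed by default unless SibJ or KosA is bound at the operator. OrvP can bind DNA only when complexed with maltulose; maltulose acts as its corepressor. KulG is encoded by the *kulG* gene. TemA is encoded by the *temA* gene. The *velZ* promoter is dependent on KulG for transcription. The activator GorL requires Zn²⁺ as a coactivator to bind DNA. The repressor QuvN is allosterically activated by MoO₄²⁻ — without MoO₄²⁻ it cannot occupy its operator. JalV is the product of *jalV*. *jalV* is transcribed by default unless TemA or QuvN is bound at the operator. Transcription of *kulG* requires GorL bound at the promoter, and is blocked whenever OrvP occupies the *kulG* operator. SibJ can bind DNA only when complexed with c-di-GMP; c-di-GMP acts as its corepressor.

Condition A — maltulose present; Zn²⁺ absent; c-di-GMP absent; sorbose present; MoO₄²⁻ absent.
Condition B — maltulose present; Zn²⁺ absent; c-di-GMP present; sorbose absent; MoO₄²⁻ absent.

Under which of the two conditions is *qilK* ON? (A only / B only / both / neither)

Condition A:
Maltulose is present, so OrvP is active.
Zn²⁺ is absent, so GorL is inactive.
With repressor OrvP bound, *kulG* is not transcribed.
So KulG is not produced.
Required activator KulG is absent, so *velZ* is not transcribed.
So VelZ is not produced.
c-di-GMP is absent, so SibJ is inactive.
Sorbose is present, so KosA is active.
With repressor KosA bound, *temA* is not transcribed.
So TemA is not produced.
MoO₄²⁻ is absent, so QuvN is inactive.
With no repressor bound, *jalV* is transcribed.
So JalV is produced and active.
No repressor is bound and JalV is active, so *qilK* is transcribed.
→ *qilK* is ON in A.
Condition B:
Maltulose is present, so OrvP is active.
Zn²⁺ is absent, so GorL is inactive.
With repressor OrvP bound, *kulG* is not transcribed.
So KulG is not produced.
Required activator KulG is absent, so *velZ* is not transcribed.
So VelZ is not produced.
c-di-GMP is present, so SibJ is active.
Sorbose is absent, so KosA is inactive.
With repressor SibJ bound, *temA* is not transcribed.
So TemA is not produced.
MoO₄²⁻ is absent, so QuvN is inactive.
With no repressor bound, *jalV* is transcribed.
So JalV is produced and active.
No repressor is bound and JalV is active, so *qilK* is transcribed.
→ *qilK* is ON in B.

both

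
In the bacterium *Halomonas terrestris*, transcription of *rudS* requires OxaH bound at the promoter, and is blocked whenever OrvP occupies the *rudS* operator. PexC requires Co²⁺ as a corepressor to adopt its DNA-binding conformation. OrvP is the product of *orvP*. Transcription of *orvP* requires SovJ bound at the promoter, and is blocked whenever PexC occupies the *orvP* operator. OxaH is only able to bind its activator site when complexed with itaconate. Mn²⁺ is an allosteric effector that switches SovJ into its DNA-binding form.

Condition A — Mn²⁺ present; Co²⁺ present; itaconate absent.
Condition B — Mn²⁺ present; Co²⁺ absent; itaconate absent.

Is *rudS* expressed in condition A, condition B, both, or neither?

Condition A:
Mn²⁺ is present, so SovJ is active.
Co²⁺ is present, so PexC is active.
With repressor PexC bound, *orvP* is not transcribed.
So OrvP is not produced.
Itaconate is absent, so OxaH is inactive.
Required activator OxaH is absent, so *rudS* is not transcribed.
→ *rudS* is OFF in A.
Condition B:
Mn²⁺ is present, so SovJ is active.
Co²⁺ is absent, so PexC is inactive.
No repressor is bound and SovJ is active, so *orvP* is transcribed.
So OrvP is produced and active.
Itaconate is absent, so OxaH is inactive.
With repressor OrvP bound, *rudS* is not transcribed.
→ *rudS* is OFF in B.

neither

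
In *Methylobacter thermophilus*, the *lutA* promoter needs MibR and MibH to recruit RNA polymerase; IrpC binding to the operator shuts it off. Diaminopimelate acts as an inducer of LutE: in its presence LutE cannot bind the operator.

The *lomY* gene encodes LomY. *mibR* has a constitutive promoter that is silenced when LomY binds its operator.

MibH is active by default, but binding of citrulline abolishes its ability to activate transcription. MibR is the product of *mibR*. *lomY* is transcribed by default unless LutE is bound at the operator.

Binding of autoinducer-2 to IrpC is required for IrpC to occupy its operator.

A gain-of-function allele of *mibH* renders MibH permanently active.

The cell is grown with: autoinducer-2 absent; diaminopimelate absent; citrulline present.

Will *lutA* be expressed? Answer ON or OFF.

ON

Diaminopimelate is absent, so LutE is active.
With repressor LutE bound, *lomY* is not transcribed.
So LomY is not produced.
With no repressor bound, *mibR* is transcribed.
So MibR is produced and active.
Autoinducer-2 is absent, so IrpC is inactive.
MibH is constitutively active in this strain.
No repressor is bound and MibR and MibH are active, so *lutA* is transcribed.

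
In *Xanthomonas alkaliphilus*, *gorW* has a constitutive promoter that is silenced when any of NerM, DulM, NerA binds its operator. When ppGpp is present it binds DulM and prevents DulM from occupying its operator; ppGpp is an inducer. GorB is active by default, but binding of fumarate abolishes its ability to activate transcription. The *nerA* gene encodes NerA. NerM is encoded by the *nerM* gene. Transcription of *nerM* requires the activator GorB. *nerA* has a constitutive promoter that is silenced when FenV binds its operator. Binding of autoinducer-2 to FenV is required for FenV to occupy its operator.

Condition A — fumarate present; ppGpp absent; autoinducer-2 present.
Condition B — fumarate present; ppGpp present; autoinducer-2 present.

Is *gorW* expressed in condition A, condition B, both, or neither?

B only

Condition A:
Fumarate is present, so GorB is inactive.
Required activator GorB is absent, so *nerM* is not transcribed.
So NerM is not produced.
ppGpp is absent, so DulM is active.
Autoinducer-2 is present, so FenV is active.
With repressor FenV bound, *nerA* is not transcribed.
So NerA is not produced.
With repressor DulM bound, *gorW* is not transcribed.
→ *gorW* is OFF in A.
Condition B:
Fumarate is present, so GorB is inactive.
Required activator GorB is absent, so *nerM* is not transcribed.
So NerM is not produced.
ppGpp is present, so DulM is inactive.
Autoinducer-2 is present, so FenV is active.
With repressor FenV bound, *nerA* is not transcribed.
So NerA is not produced.
With no repressor bound, *gorW* is transcribed.
→ *gorW* is ON in B.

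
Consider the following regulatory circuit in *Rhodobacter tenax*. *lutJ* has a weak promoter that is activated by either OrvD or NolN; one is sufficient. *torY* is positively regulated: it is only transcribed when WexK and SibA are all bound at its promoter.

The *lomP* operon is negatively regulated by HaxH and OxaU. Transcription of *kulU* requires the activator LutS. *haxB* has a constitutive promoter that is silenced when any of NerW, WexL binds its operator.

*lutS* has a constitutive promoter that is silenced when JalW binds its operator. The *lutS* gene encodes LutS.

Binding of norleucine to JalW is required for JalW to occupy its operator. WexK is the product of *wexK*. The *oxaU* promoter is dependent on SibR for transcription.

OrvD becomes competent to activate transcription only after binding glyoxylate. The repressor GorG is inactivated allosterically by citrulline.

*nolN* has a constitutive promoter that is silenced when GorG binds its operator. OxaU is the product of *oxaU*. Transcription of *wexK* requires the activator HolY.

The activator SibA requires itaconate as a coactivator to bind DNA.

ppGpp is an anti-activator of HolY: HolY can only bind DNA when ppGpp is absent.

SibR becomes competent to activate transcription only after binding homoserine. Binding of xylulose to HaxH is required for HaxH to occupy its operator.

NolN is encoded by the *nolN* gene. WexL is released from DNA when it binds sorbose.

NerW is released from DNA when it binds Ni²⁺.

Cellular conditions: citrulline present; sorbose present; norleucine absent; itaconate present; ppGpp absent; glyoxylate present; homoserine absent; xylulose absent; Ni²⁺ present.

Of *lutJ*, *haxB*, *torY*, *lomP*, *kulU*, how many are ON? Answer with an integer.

5

Glyoxylate is present, so OrvD is active.
Citrulline is present, so GorG is inactive.
With no repressor bound, *nolN* is transcribed.
So NolN is produced and active.
Activator OrvD is present, so *lutJ* is transcribed.
→ *lutJ* is ON.
Ni²⁺ is present, so NerW is inactive.
Sorbose is present, so WexL is inactive.
With no repressor bound, *haxB* is transcribed.
→ *haxB* is ON.
ppGpp is absent, so HolY is active.
No repressor is bound and HolY is active, so *wexK* is transcribed.
So WexK is produced and active.
Itaconate is present, so SibA is active.
No repressor is bound and WexK and SibA are active, so *torY* is transcribed.
→ *torY* is ON.
Xylulose is absent, so HaxH is inactive.
Homoserine is absent, so SibR is inactive.
Required activator SibR is absent, so *oxaU* is not transcribed.
So OxaU is not produced.
With no repressor bound, *lomP* is transcribed.
→ *lomP* is ON.
Norleucine is absent, so JalW is inactive.
With no repressor bound, *lutS* is transcribed.
So LutS is produced and active.
No repressor is bound and LutS is active, so *kulU* is transcribed.
→ *kulU* is ON.
5 of the 5 genes are transcribed.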